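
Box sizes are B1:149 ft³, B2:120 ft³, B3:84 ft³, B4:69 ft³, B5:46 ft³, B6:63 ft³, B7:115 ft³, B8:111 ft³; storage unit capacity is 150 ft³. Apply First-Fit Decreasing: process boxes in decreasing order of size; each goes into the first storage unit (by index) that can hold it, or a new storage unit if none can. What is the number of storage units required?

Sorted descending: 149, 120, 115, 111, 84, 69, 63, 46.
149 ft³ → storage unit 1 (remaining 1 ft³)
120 ft³ → storage unit 2 (remaining 30 ft³)
115 ft³ → storage unit 3 (remaining 35 ft³)
111 ft³ → storage unit 4 (remaining 39 ft³)
84 ft³ → storage unit 5 (remaining 66 ft³)
69 ft³ → storage unit 6 (remaining 81 ft³)
63 ft³ → storage unit 5 (remaining 3 ft³)
46 ft³ → storage unit 6 (remaining 35 ft³)
Final storage units: [149] [120] [115] [111] [84,63] [69,46].

6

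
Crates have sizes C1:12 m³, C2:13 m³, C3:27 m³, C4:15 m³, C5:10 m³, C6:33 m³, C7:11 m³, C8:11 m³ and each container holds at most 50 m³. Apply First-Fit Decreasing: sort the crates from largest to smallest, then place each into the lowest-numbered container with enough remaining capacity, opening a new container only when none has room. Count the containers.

Sorted descending: 33, 27, 15, 13, 12, 11, 11, 10.
container 1: place 33 m³, 17 m³ left
container 2: place 27 m³, 23 m³ left
container 1: place 15 m³, 2 m³ left
container 2: place 13 m³, 10 m³ left
container 3: place 12 m³, 38 m³ left
container 3: place 11 m³, 27 m³ left
container 3: place 11 m³, 16 m³ left
container 2: place 10 m³, 0 m³ left
Final containers: [33,15] [27,13,10] [12,11,11].

3 containers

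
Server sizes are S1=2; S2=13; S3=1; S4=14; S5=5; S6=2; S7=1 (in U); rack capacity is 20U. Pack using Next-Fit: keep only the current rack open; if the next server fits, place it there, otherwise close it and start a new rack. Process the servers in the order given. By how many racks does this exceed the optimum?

Next-Fit: [2,13,1] [14,5] [2,1] → 3 racks.
Total size 38U; any packing needs at least ⌈38/20⌉ = 2 racks.
An optimal packing achieves that bound: [14,5,1] [13,2,2,1] → 2 racks.
Excess: 3 − 2 = 1.

1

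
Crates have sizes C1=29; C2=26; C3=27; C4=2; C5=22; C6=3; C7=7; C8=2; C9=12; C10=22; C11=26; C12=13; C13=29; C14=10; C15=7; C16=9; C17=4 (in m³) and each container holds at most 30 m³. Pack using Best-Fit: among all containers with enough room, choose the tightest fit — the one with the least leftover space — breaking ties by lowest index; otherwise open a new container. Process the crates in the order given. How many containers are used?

C1 (29 m³) → container 1 (remaining 1 m³)
C2 (26 m³) → container 2 (remaining 4 m³)
C3 (27 m³) → container 3 (remaining 3 m³)
C4 (2 m³) → container 3 (remaining 1 m³)
C5 (22 m³) → container 4 (remaining 8 m³)
C6 (3 m³) → container 2 (remaining 1 m³)
C7 (7 m³) → container 4 (remaining 1 m³)
C8 (2 m³) → container 5 (remaining 28 m³)
C9 (12 m³) → container 5 (remaining 16 m³)
C10 (22 m³) → container 6 (remaining 8 m³)
C11 (26 m³) → container 7 (remaining 4 m³)
C12 (13 m³) → container 5 (remaining 3 m³)
C13 (29 m³) → container 8 (remaining 1 m³)
C14 (10 m³) → container 9 (remaining 20 m³)
C15 (7 m³) → container 6 (remaining 1 m³)
C16 (9 m³) → container 9 (remaining 11 m³)
C17 (4 m³) → container 7 (remaining 0 m³)
Final containers: [29] [26,3] [27,2] [22,7] [2,12,13] [22,7] [26,4] [29] [10,9].

9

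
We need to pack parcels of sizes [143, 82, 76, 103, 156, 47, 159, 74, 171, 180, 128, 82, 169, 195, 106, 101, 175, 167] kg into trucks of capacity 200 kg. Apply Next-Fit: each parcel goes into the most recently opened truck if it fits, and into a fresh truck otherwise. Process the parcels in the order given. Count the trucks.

truck 1: place 143 kg, 57 kg left
truck 2: place 82 kg, 118 kg left
truck 2: place 76 kg, 42 kg left
truck 3: place 103 kg, 97 kg left
truck 4: place 156 kg, 44 kg left
truck 5: place 47 kg, 153 kg left
truck 6: place 159 kg, 41 kg left
truck 7: place 74 kg, 126 kg left
truck 8: place 171 kg, 29 kg left
truck 9: place 180 kg, 20 kg left
truck 10: place 128 kg, 72 kg left
truck 11: place 82 kg, 118 kg left
truck 12: place 169 kg, 31 kg left
truck 13: place 195 kg, 5 kg left
truck 14: place 106 kg, 94 kg left
truck 15: place 101 kg, 99 kg left
truck 16: place 175 kg, 25 kg left
truck 17: place 167 kg, 33 kg left
Final trucks: [143] [82,76] [103] [156] [47] [159] [74] [171] [180] [128] [82] [169] [195] [106] [101] [175] [167].

17 trucks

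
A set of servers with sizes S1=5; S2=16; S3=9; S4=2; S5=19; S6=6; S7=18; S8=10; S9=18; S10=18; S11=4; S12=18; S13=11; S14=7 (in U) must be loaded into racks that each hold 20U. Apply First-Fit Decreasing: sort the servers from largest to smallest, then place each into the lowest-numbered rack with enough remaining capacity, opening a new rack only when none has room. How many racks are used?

9

Sorted descending: 19, 18, 18, 18, 18, 16, 11, 10, 9, 7, 6, 5, 4, 2.
Put 19U in rack 1; 1U remain.
Put 18U in rack 2; 2U remain.
Put 18U in rack 3; 2U remain.
Put 18U in rack 4; 2U remain.
Put 18U in rack 5; 2U remain.
Put 16U in rack 6; 4U remain.
Put 11U in rack 7; 9U remain.
Put 10U in rack 8; 10U remain.
Put 9U in rack 7; 0U remain.
Put 7U in rack 8; 3U remain.
Put 6U in rack 9; 14U remain.
Put 5U in rack 9; 9U remain.
Put 4U in rack 6; 0U remain.
Put 2U in rack 2; 0U remain.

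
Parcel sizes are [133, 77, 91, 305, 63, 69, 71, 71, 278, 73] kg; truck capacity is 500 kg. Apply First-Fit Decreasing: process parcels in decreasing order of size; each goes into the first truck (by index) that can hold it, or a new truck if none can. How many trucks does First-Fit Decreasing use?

3

Sorted descending: 305, 278, 133, 91, 77, 73, 71, 71, 69, 63.
Put 305 kg in truck 1; 195 kg remain.
Put 278 kg in truck 2; 222 kg remain.
Put 133 kg in truck 1; 62 kg remain.
Put 91 kg in truck 2; 131 kg remain.
Put 77 kg in truck 2; 54 kg remain.
Put 73 kg in truck 3; 427 kg remain.
Put 71 kg in truck 3; 356 kg remain.
Put 71 kg in truck 3; 285 kg remain.
Put 69 kg in truck 3; 216 kg remain.
Put 63 kg in truck 3; 153 kg remain.
Final trucks: [305,133] [278,91,77] [73,71,71,69,63].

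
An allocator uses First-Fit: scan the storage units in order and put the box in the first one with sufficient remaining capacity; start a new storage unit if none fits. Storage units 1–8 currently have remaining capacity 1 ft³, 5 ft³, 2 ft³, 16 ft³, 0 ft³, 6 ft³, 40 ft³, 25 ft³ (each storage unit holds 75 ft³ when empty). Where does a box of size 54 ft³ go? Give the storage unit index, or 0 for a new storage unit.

No storage unit has ≥ 54 ft³ free, so a new storage unit is opened.

0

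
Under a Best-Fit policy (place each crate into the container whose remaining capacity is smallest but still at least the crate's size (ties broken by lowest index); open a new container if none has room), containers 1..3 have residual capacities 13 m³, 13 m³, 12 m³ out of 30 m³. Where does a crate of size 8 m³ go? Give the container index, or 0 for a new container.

3

Containers with room: container 1 (13 m³), container 2 (13 m³), container 3 (12 m³).
Tightest fit is container 3 with 12 m³ free.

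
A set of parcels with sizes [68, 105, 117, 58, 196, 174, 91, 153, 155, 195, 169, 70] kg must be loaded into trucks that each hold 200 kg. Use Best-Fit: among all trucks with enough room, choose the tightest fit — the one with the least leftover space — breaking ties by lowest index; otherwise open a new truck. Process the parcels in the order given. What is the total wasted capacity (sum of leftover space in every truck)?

68 kg → truck 1 (remaining 132 kg)
105 kg → truck 1 (remaining 27 kg)
117 kg → truck 2 (remaining 83 kg)
58 kg → truck 2 (remaining 25 kg)
196 kg → truck 3 (remaining 4 kg)
174 kg → truck 4 (remaining 26 kg)
91 kg → truck 5 (remaining 109 kg)
153 kg → truck 6 (remaining 47 kg)
155 kg → truck 7 (remaining 45 kg)
195 kg → truck 8 (remaining 5 kg)
169 kg → truck 9 (remaining 31 kg)
70 kg → truck 5 (remaining 39 kg)
9 trucks × 200 kg = 1800 kg; used 1551 kg; unused 249 kg.

249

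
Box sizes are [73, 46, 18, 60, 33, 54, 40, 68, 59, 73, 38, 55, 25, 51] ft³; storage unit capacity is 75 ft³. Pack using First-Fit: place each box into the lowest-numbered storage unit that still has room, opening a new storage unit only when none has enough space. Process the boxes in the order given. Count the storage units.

Put 73 ft³ in storage unit 1; 2 ft³ remain.
Put 46 ft³ in storage unit 2; 29 ft³ remain.
Put 18 ft³ in storage unit 2; 11 ft³ remain.
Put 60 ft³ in storage unit 3; 15 ft³ remain.
Put 33 ft³ in storage unit 4; 42 ft³ remain.
Put 54 ft³ in storage unit 5; 21 ft³ remain.
Put 40 ft³ in storage unit 4; 2 ft³ remain.
Put 68 ft³ in storage unit 6; 7 ft³ remain.
Put 59 ft³ in storage unit 7; 16 ft³ remain.
Put 73 ft³ in storage unit 8; 2 ft³ remain.
Put 38 ft³ in storage unit 9; 37 ft³ remain.
Put 55 ft³ in storage unit 10; 20 ft³ remain.
Put 25 ft³ in storage unit 9; 12 ft³ remain.
Put 51 ft³ in storage unit 11; 24 ft³ remain.
Final storage units: [73] [46,18] [60] [33,40] [54] [68] [59] [73] [38,25] [55] [51].

11 storage units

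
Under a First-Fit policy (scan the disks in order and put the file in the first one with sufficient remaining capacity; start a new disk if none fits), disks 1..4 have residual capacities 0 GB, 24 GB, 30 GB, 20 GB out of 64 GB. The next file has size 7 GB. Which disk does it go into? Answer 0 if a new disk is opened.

Disks with room: disk 2 (24 GB), disk 3 (30 GB), disk 4 (20 GB).
The first with room is disk 2.

2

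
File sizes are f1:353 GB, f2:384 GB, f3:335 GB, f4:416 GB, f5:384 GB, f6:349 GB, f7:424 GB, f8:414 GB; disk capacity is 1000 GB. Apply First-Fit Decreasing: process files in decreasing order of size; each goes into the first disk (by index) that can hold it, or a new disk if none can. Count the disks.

4

Sorted descending: 424, 416, 414, 384, 384, 353, 349, 335.
424 GB → disk 1 (remaining 576 GB)
416 GB → disk 1 (remaining 160 GB)
414 GB → disk 2 (remaining 586 GB)
384 GB → disk 2 (remaining 202 GB)
384 GB → disk 3 (remaining 616 GB)
353 GB → disk 3 (remaining 263 GB)
349 GB → disk 4 (remaining 651 GB)
335 GB → disk 4 (remaining 316 GB)
Final disks: [424,416] [414,384] [384,353] [349,335].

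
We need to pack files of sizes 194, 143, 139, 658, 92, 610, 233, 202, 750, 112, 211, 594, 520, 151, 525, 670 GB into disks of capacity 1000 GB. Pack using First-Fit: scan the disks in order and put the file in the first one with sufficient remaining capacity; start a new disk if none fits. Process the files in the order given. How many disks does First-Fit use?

8

Put 194 GB in disk 1; 806 GB remain.
Put 143 GB in disk 1; 663 GB remain.
Put 139 GB in disk 1; 524 GB remain.
Put 658 GB in disk 2; 342 GB remain.
Put 92 GB in disk 1; 432 GB remain.
Put 610 GB in disk 3; 390 GB remain.
Put 233 GB in disk 1; 199 GB remain.
Put 202 GB in disk 2; 140 GB remain.
Put 750 GB in disk 4; 250 GB remain.
Put 112 GB in disk 1; 87 GB remain.
Put 211 GB in disk 3; 179 GB remain.
Put 594 GB in disk 5; 406 GB remain.
Put 520 GB in disk 6; 480 GB remain.
Put 151 GB in disk 3; 28 GB remain.
Put 525 GB in disk 7; 475 GB remain.
Put 670 GB in disk 8; 330 GB remain.
Final disks: [194,143,139,92,233,112] [658,202] [610,211,151] [750] [594] [520] [525] [670].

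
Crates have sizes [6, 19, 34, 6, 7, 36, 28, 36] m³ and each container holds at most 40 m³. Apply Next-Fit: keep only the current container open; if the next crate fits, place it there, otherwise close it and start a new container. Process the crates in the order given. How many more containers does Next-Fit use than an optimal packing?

Next-Fit: [6,19] [34,6] [7] [36] [28] [36] → 6 containers.
Total size 172 m³; any packing needs at least ⌈172/40⌉ = 5 containers.
An optimal packing achieves that bound: [36] [36] [34,6] [28,7] [19,6] → 5 containers.
Excess: 6 − 5 = 1.

1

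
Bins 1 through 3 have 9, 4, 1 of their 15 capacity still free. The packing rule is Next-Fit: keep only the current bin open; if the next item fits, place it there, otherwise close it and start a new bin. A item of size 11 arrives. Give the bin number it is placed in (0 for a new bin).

Next-Fit only looks at bin 3, which has 1 free.
11 does not fit, so a new bin is opened.

0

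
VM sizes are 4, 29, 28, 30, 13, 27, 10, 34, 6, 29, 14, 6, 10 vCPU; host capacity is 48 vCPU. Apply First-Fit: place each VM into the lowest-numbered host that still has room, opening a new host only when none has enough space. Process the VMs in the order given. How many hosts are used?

6 hosts

Put 4 vCPU in host 1; 44 vCPU remain.
Put 29 vCPU in host 1; 15 vCPU remain.
Put 28 vCPU in host 2; 20 vCPU remain.
Put 30 vCPU in host 3; 18 vCPU remain.
Put 13 vCPU in host 1; 2 vCPU remain.
Put 27 vCPU in host 4; 21 vCPU remain.
Put 10 vCPU in host 2; 10 vCPU remain.
Put 34 vCPU in host 5; 14 vCPU remain.
Put 6 vCPU in host 2; 4 vCPU remain.
Put 29 vCPU in host 6; 19 vCPU remain.
Put 14 vCPU in host 3; 4 vCPU remain.
Put 6 vCPU in host 4; 15 vCPU remain.
Put 10 vCPU in host 4; 5 vCPU remain.
Final hosts: [4,29,13] [28,10,6] [30,14] [27,6,10] [34] [29].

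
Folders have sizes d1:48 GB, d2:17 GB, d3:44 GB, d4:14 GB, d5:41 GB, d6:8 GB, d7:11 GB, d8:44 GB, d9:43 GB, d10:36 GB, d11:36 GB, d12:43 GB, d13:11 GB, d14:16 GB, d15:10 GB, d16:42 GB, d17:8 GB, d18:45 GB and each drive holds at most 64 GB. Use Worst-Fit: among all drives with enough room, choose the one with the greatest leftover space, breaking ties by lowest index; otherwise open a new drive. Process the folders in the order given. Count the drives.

10

drive 1: place d1 (48 GB), 16 GB left
drive 2: place d2 (17 GB), 47 GB left
drive 2: place d3 (44 GB), 3 GB left
drive 1: place d4 (14 GB), 2 GB left
drive 3: place d5 (41 GB), 23 GB left
drive 3: place d6 (8 GB), 15 GB left
drive 3: place d7 (11 GB), 4 GB left
drive 4: place d8 (44 GB), 20 GB left
drive 5: place d9 (43 GB), 21 GB left
drive 6: place d10 (36 GB), 28 GB left
drive 7: place d11 (36 GB), 28 GB left
drive 8: place d12 (43 GB), 21 GB left
drive 6: place d13 (11 GB), 17 GB left
drive 7: place d14 (16 GB), 12 GB left
drive 5: place d15 (10 GB), 11 GB left
drive 9: place d16 (42 GB), 22 GB left
drive 9: place d17 (8 GB), 14 GB left
drive 10: place d18 (45 GB), 19 GB left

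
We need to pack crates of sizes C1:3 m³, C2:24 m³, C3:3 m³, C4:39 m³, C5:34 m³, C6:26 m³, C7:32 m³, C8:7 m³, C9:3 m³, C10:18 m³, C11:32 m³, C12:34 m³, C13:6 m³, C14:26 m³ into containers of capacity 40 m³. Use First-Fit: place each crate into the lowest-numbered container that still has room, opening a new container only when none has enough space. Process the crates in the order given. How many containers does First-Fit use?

Put C1 (3 m³) in container 1; 37 m³ remain.
Put C2 (24 m³) in container 1; 13 m³ remain.
Put C3 (3 m³) in container 1; 10 m³ remain.
Put C4 (39 m³) in container 2; 1 m³ remain.
Put C5 (34 m³) in container 3; 6 m³ remain.
Put C6 (26 m³) in container 4; 14 m³ remain.
Put C7 (32 m³) in container 5; 8 m³ remain.
Put C8 (7 m³) in container 1; 3 m³ remain.
Put C9 (3 m³) in container 1; 0 m³ remain.
Put C10 (18 m³) in container 6; 22 m³ remain.
Put C11 (32 m³) in container 7; 8 m³ remain.
Put C12 (34 m³) in container 8; 6 m³ remain.
Put C13 (6 m³) in container 3; 0 m³ remain.
Put C14 (26 m³) in container 9; 14 m³ remain.
Final containers: [3,24,3,7,3] [39] [34,6] [26] [32] [18] [32] [34] [26].

9 containers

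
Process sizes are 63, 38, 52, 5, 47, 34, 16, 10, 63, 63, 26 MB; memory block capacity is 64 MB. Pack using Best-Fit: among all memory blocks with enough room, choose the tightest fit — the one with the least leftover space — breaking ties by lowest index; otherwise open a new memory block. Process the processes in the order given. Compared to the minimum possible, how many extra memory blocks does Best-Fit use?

Best-Fit: [63] [38,10] [52,5] [47,16] [34,26] [63] [63] → 7 memory blocks.
Total size 417 MB; any packing needs at least ⌈417/64⌉ = 7 memory blocks.
So 7 is already optimal.

0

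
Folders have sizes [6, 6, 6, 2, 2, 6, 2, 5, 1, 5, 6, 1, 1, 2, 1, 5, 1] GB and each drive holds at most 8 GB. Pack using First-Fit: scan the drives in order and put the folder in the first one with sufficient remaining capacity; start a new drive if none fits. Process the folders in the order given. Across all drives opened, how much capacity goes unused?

drive 1: place 6 GB, 2 GB left
drive 2: place 6 GB, 2 GB left
drive 3: place 6 GB, 2 GB left
drive 1: place 2 GB, 0 GB left
drive 2: place 2 GB, 0 GB left
drive 4: place 6 GB, 2 GB left
drive 3: place 2 GB, 0 GB left
drive 5: place 5 GB, 3 GB left
drive 4: place 1 GB, 1 GB left
drive 6: place 5 GB, 3 GB left
drive 7: place 6 GB, 2 GB left
drive 4: place 1 GB, 0 GB left
drive 5: place 1 GB, 2 GB left
drive 5: place 2 GB, 0 GB left
drive 6: place 1 GB, 2 GB left
drive 8: place 5 GB, 3 GB left
drive 6: place 1 GB, 1 GB left
8 drives × 8 GB = 64 GB; used 58 GB; unused 6 GB.

6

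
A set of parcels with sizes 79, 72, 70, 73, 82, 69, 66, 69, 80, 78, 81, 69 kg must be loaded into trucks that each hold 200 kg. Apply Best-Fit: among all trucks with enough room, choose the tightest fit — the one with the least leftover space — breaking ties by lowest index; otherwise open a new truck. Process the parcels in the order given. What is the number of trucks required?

Put 79 kg in truck 1; 121 kg remain.
Put 72 kg in truck 1; 49 kg remain.
Put 70 kg in truck 2; 130 kg remain.
Put 73 kg in truck 2; 57 kg remain.
Put 82 kg in truck 3; 118 kg remain.
Put 69 kg in truck 3; 49 kg remain.
Put 66 kg in truck 4; 134 kg remain.
Put 69 kg in truck 4; 65 kg remain.
Put 80 kg in truck 5; 120 kg remain.
Put 78 kg in truck 5; 42 kg remain.
Put 81 kg in truck 6; 119 kg remain.
Put 69 kg in truck 6; 50 kg remain.

6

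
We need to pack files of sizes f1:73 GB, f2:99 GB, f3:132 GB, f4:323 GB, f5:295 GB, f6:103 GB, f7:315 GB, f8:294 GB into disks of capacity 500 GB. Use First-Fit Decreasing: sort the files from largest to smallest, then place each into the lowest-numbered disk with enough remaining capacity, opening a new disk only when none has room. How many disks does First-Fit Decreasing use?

4

Sorted descending: 323, 315, 295, 294, 132, 103, 99, 73.
323 GB → disk 1 (remaining 177 GB)
315 GB → disk 2 (remaining 185 GB)
295 GB → disk 3 (remaining 205 GB)
294 GB → disk 4 (remaining 206 GB)
132 GB → disk 1 (remaining 45 GB)
103 GB → disk 2 (remaining 82 GB)
99 GB → disk 3 (remaining 106 GB)
73 GB → disk 2 (remaining 9 GB)
Final disks: [323,132] [315,103,73] [295,99] [294].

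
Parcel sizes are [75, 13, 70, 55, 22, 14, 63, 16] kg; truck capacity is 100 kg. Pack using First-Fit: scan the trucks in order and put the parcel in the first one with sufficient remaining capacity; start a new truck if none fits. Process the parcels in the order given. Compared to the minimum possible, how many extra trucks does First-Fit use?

First-Fit: [75,13] [70,22] [55,14,16] [63] → 4 trucks.
Total size 328 kg; any packing needs at least ⌈328/100⌉ = 4 trucks.
So 4 is already optimal.

0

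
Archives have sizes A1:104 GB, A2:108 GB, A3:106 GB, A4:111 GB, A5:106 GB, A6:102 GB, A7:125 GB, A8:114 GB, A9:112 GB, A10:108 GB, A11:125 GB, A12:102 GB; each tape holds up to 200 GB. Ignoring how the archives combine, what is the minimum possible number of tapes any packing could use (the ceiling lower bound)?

7 tapes

Total size = 104 + 108 + 106 + 111 + 106 + 102 + 125 + 114 + 112 + 108 + 125 + 102 = 1323 GB.
⌈1323 / 200⌉ = 7.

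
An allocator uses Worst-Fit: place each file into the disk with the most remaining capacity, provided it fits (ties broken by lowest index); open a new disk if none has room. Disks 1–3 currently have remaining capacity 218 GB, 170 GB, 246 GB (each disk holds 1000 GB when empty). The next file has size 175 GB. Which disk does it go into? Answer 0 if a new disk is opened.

Disks with room: disk 1 (218 GB), disk 3 (246 GB).
Most room is disk 3 with 246 GB free.

3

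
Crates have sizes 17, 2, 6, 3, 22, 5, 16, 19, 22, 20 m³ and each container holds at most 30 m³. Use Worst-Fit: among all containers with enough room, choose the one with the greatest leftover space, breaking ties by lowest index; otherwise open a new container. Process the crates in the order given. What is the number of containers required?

Put 17 m³ in container 1; 13 m³ remain.
Put 2 m³ in container 1; 11 m³ remain.
Put 6 m³ in container 1; 5 m³ remain.
Put 3 m³ in container 1; 2 m³ remain.
Put 22 m³ in container 2; 8 m³ remain.
Put 5 m³ in container 2; 3 m³ remain.
Put 16 m³ in container 3; 14 m³ remain.
Put 19 m³ in container 4; 11 m³ remain.
Put 22 m³ in container 5; 8 m³ remain.
Put 20 m³ in container 6; 10 m³ remain.

6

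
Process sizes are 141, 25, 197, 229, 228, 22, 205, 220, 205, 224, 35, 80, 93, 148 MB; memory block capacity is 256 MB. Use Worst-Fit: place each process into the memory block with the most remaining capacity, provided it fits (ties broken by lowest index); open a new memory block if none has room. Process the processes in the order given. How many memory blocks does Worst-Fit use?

Put 141 MB in memory block 1; 115 MB remain.
Put 25 MB in memory block 1; 90 MB remain.
Put 197 MB in memory block 2; 59 MB remain.
Put 229 MB in memory block 3; 27 MB remain.
Put 228 MB in memory block 4; 28 MB remain.
Put 22 MB in memory block 1; 68 MB remain.
Put 205 MB in memory block 5; 51 MB remain.
Put 220 MB in memory block 6; 36 MB remain.
Put 205 MB in memory block 7; 51 MB remain.
Put 224 MB in memory block 8; 32 MB remain.
Put 35 MB in memory block 1; 33 MB remain.
Put 80 MB in memory block 9; 176 MB remain.
Put 93 MB in memory block 9; 83 MB remain.
Put 148 MB in memory block 10; 108 MB remain.
Final memory blocks: [141,25,22,35] [197] [229] [228] [205] [220] [205] [224] [80,93] [148].

10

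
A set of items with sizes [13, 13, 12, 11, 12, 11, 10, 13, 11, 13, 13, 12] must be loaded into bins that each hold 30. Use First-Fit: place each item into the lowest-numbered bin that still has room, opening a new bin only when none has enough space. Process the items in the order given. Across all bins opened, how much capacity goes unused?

36

13 → bin 1 (remaining 17)
13 → bin 1 (remaining 4)
12 → bin 2 (remaining 18)
11 → bin 2 (remaining 7)
12 → bin 3 (remaining 18)
11 → bin 3 (remaining 7)
10 → bin 4 (remaining 20)
13 → bin 4 (remaining 7)
11 → bin 5 (remaining 19)
13 → bin 5 (remaining 6)
13 → bin 6 (remaining 17)
12 → bin 6 (remaining 5)
6 bins × 30 = 180; used 144; unused 36.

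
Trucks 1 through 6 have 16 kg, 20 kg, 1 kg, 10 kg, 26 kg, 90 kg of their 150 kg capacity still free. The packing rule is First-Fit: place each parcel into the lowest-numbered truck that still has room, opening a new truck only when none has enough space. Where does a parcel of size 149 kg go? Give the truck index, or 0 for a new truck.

0

No truck has ≥ 149 kg free, so a new truck is opened.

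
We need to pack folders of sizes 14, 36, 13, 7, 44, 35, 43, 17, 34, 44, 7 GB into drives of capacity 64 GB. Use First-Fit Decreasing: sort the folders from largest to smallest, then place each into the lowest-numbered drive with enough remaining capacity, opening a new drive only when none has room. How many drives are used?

6

Sorted descending: 44, 44, 43, 36, 35, 34, 17, 14, 13, 7, 7.
drive 1: place 44 GB, 20 GB left
drive 2: place 44 GB, 20 GB left
drive 3: place 43 GB, 21 GB left
drive 4: place 36 GB, 28 GB left
drive 5: place 35 GB, 29 GB left
drive 6: place 34 GB, 30 GB left
drive 1: place 17 GB, 3 GB left
drive 2: place 14 GB, 6 GB left
drive 3: place 13 GB, 8 GB left
drive 3: place 7 GB, 1 GB left
drive 4: place 7 GB, 21 GB left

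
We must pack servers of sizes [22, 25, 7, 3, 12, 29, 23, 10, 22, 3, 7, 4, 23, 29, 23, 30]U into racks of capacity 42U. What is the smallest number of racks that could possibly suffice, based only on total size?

Total size = 22 + 25 + 7 + 3 + 12 + 29 + 23 + 10 + 22 + 3 + 7 + 4 + 23 + 29 + 23 + 30 = 272U.
⌈272 / 42⌉ = 7.

7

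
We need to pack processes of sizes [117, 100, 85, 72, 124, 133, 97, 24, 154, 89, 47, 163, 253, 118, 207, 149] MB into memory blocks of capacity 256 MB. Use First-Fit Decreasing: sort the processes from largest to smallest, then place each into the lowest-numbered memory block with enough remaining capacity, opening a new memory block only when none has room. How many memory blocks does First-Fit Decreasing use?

8

Sorted descending: 253, 207, 163, 154, 149, 133, 124, 118, 117, 100, 97, 89, 85, 72, 47, 24.
Put 253 MB in memory block 1; 3 MB remain.
Put 207 MB in memory block 2; 49 MB remain.
Put 163 MB in memory block 3; 93 MB remain.
Put 154 MB in memory block 4; 102 MB remain.
Put 149 MB in memory block 5; 107 MB remain.
Put 133 MB in memory block 6; 123 MB remain.
Put 124 MB in memory block 7; 132 MB remain.
Put 118 MB in memory block 6; 5 MB remain.
Put 117 MB in memory block 7; 15 MB remain.
Put 100 MB in memory block 4; 2 MB remain.
Put 97 MB in memory block 5; 10 MB remain.
Put 89 MB in memory block 3; 4 MB remain.
Put 85 MB in memory block 8; 171 MB remain.
Put 72 MB in memory block 8; 99 MB remain.
Put 47 MB in memory block 2; 2 MB remain.
Put 24 MB in memory block 8; 75 MB remain.
Final memory blocks: [253] [207,47] [163,89] [154,100] [149,97] [133,118] [124,117] [85,72,24].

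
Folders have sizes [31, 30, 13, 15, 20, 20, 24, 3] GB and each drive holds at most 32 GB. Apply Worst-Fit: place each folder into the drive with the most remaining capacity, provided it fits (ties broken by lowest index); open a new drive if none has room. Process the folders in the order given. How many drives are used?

drive 1: place 31 GB, 1 GB left
drive 2: place 30 GB, 2 GB left
drive 3: place 13 GB, 19 GB left
drive 3: place 15 GB, 4 GB left
drive 4: place 20 GB, 12 GB left
drive 5: place 20 GB, 12 GB left
drive 6: place 24 GB, 8 GB left
drive 4: place 3 GB, 9 GB left
Final drives: [31] [30] [13,15] [20,3] [20] [24].

6 drives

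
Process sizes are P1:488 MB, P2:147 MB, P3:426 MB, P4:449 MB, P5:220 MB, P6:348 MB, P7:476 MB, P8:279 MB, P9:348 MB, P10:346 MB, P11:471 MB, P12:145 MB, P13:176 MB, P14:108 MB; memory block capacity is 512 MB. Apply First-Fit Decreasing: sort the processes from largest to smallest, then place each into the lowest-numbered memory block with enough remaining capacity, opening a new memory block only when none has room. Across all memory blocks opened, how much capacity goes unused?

693

Sorted descending: 488, 476, 471, 449, 426, 348, 348, 346, 279, 220, 176, 147, 145, 108.
Put 488 MB in memory block 1; 24 MB remain.
Put 476 MB in memory block 2; 36 MB remain.
Put 471 MB in memory block 3; 41 MB remain.
Put 449 MB in memory block 4; 63 MB remain.
Put 426 MB in memory block 5; 86 MB remain.
Put 348 MB in memory block 6; 164 MB remain.
Put 348 MB in memory block 7; 164 MB remain.
Put 346 MB in memory block 8; 166 MB remain.
Put 279 MB in memory block 9; 233 MB remain.
Put 220 MB in memory block 9; 13 MB remain.
Put 176 MB in memory block 10; 336 MB remain.
Put 147 MB in memory block 6; 17 MB remain.
Put 145 MB in memory block 7; 19 MB remain.
Put 108 MB in memory block 8; 58 MB remain.
10 memory blocks × 512 MB = 5120 MB; used 4427 MB; unused 693 MB.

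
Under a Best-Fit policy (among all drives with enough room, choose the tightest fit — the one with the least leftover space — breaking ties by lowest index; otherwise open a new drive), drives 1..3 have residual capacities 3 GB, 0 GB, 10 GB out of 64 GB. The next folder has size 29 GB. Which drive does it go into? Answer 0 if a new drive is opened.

No drive has ≥ 29 GB free, so a new drive is opened.

0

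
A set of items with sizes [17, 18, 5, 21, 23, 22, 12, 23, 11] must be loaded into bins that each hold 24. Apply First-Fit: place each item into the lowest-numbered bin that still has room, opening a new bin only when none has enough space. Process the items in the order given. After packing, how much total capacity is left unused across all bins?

bin 1: place 17, 7 left
bin 2: place 18, 6 left
bin 1: place 5, 2 left
bin 3: place 21, 3 left
bin 4: place 23, 1 left
bin 5: place 22, 2 left
bin 6: place 12, 12 left
bin 7: place 23, 1 left
bin 6: place 11, 1 left
7 bins × 24 = 168; used 152; unused 16.

16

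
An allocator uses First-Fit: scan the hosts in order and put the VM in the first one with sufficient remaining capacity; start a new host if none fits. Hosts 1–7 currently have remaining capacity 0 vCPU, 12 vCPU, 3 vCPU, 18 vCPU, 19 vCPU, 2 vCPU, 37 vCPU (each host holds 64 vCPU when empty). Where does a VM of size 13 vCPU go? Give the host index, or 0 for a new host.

4

Hosts with room: host 4 (18 vCPU), host 5 (19 vCPU), host 7 (37 vCPU).
The first with room is host 4.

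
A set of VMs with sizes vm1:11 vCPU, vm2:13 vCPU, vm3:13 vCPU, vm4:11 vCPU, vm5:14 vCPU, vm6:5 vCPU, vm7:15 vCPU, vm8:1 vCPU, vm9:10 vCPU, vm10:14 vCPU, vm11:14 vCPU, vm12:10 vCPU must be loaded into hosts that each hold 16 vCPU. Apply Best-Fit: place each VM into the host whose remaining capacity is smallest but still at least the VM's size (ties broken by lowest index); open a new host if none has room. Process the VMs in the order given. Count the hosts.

10 hosts

host 1: place vm1 (11 vCPU), 5 vCPU left
host 2: place vm2 (13 vCPU), 3 vCPU left
host 3: place vm3 (13 vCPU), 3 vCPU left
host 4: place vm4 (11 vCPU), 5 vCPU left
host 5: place vm5 (14 vCPU), 2 vCPU left
host 1: place vm6 (5 vCPU), 0 vCPU left
host 6: place vm7 (15 vCPU), 1 vCPU left
host 6: place vm8 (1 vCPU), 0 vCPU left
host 7: place vm9 (10 vCPU), 6 vCPU left
host 8: place vm10 (14 vCPU), 2 vCPU left
host 9: place vm11 (14 vCPU), 2 vCPU left
host 10: place vm12 (10 vCPU), 6 vCPU left
Final hosts: [11,5] [13] [13] [11] [14] [15,1] [10] [14] [14] [10].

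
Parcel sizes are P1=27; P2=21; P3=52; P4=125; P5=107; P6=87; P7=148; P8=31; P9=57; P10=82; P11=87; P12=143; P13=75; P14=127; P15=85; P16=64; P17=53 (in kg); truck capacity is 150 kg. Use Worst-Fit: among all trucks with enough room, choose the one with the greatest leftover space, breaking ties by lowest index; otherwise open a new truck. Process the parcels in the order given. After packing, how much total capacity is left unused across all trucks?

279

Put P1 (27 kg) in truck 1; 123 kg remain.
Put P2 (21 kg) in truck 1; 102 kg remain.
Put P3 (52 kg) in truck 1; 50 kg remain.
Put P4 (125 kg) in truck 2; 25 kg remain.
Put P5 (107 kg) in truck 3; 43 kg remain.
Put P6 (87 kg) in truck 4; 63 kg remain.
Put P7 (148 kg) in truck 5; 2 kg remain.
Put P8 (31 kg) in truck 4; 32 kg remain.
Put P9 (57 kg) in truck 6; 93 kg remain.
Put P10 (82 kg) in truck 6; 11 kg remain.
Put P11 (87 kg) in truck 7; 63 kg remain.
Put P12 (143 kg) in truck 8; 7 kg remain.
Put P13 (75 kg) in truck 9; 75 kg remain.
Put P14 (127 kg) in truck 10; 23 kg remain.
Put P15 (85 kg) in truck 11; 65 kg remain.
Put P16 (64 kg) in truck 9; 11 kg remain.
Put P17 (53 kg) in truck 11; 12 kg remain.
11 trucks × 150 kg = 1650 kg; used 1371 kg; unused 279 kg.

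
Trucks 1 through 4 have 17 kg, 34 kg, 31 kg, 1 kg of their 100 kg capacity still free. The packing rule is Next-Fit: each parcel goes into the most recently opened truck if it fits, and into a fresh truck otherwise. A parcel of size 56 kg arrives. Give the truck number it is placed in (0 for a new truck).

0

Next-Fit only looks at truck 4, which has 1 kg free.
56 kg does not fit, so a new truck is opened.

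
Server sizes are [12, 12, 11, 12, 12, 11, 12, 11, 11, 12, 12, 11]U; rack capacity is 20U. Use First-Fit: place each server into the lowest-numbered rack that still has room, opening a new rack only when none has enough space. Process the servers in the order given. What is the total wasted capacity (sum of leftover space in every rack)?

101

rack 1: place 12U, 8U left
rack 2: place 12U, 8U left
rack 3: place 11U, 9U left
rack 4: place 12U, 8U left
rack 5: place 12U, 8U left
rack 6: place 11U, 9U left
rack 7: place 12U, 8U left
rack 8: place 11U, 9U left
rack 9: place 11U, 9U left
rack 10: place 12U, 8U left
rack 11: place 12U, 8U left
rack 12: place 11U, 9U left
12 racks × 20U = 240U; used 139U; unused 101U.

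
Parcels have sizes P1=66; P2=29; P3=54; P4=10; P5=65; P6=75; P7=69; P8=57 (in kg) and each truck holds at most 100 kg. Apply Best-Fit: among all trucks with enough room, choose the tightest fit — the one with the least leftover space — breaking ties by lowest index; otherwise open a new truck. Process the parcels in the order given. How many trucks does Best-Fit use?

truck 1: place P1 (66 kg), 34 kg left
truck 1: place P2 (29 kg), 5 kg left
truck 2: place P3 (54 kg), 46 kg left
truck 2: place P4 (10 kg), 36 kg left
truck 3: place P5 (65 kg), 35 kg left
truck 4: place P6 (75 kg), 25 kg left
truck 5: place P7 (69 kg), 31 kg left
truck 6: place P8 (57 kg), 43 kg left

6 trucks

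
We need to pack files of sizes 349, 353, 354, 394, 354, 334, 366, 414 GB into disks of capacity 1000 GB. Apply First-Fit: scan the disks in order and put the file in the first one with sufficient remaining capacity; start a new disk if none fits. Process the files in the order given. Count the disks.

4 disks

349 GB → disk 1 (remaining 651 GB)
353 GB → disk 1 (remaining 298 GB)
354 GB → disk 2 (remaining 646 GB)
394 GB → disk 2 (remaining 252 GB)
354 GB → disk 3 (remaining 646 GB)
334 GB → disk 3 (remaining 312 GB)
366 GB → disk 4 (remaining 634 GB)
414 GB → disk 4 (remaining 220 GB)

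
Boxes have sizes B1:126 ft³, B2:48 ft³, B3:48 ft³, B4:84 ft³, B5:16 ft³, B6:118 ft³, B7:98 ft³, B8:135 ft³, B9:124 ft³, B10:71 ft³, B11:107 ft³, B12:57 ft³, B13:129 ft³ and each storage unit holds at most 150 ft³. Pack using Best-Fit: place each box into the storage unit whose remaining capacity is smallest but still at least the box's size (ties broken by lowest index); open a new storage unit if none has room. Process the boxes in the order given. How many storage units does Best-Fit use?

storage unit 1: place B1 (126 ft³), 24 ft³ left
storage unit 2: place B2 (48 ft³), 102 ft³ left
storage unit 2: place B3 (48 ft³), 54 ft³ left
storage unit 3: place B4 (84 ft³), 66 ft³ left
storage unit 1: place B5 (16 ft³), 8 ft³ left
storage unit 4: place B6 (118 ft³), 32 ft³ left
storage unit 5: place B7 (98 ft³), 52 ft³ left
storage unit 6: place B8 (135 ft³), 15 ft³ left
storage unit 7: place B9 (124 ft³), 26 ft³ left
storage unit 8: place B10 (71 ft³), 79 ft³ left
storage unit 9: place B11 (107 ft³), 43 ft³ left
storage unit 3: place B12 (57 ft³), 9 ft³ left
storage unit 10: place B13 (129 ft³), 21 ft³ left

10 storage units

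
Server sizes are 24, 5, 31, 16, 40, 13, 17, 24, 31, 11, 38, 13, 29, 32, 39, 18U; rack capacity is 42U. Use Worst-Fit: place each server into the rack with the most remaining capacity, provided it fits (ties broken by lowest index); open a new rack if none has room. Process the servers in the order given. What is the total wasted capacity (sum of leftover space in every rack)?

Put 24U in rack 1; 18U remain.
Put 5U in rack 1; 13U remain.
Put 31U in rack 2; 11U remain.
Put 16U in rack 3; 26U remain.
Put 40U in rack 4; 2U remain.
Put 13U in rack 3; 13U remain.
Put 17U in rack 5; 25U remain.
Put 24U in rack 5; 1U remain.
Put 31U in rack 6; 11U remain.
Put 11U in rack 1; 2U remain.
Put 38U in rack 7; 4U remain.
Put 13U in rack 3; 0U remain.
Put 29U in rack 8; 13U remain.
Put 32U in rack 9; 10U remain.
Put 39U in rack 10; 3U remain.
Put 18U in rack 11; 24U remain.
11 racks × 42U = 462U; used 381U; unused 81U.

81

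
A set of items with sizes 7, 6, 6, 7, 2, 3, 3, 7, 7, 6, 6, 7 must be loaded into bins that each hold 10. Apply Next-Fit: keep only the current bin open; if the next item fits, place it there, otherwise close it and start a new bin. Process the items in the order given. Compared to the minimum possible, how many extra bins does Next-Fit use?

1

Next-Fit: [7] [6] [6] [7,2] [3,3] [7] [7] [6] [6] [7] → 10 bins.
9 items exceed 5 (half the capacity), and no two of those can share a bin, so at least 9 bins are needed.
An optimal packing achieves that bound: [7,3] [7,3] [7,2] [7] [7] [6] [6] [6] [6] → 9 bins.
Excess: 10 − 9 = 1.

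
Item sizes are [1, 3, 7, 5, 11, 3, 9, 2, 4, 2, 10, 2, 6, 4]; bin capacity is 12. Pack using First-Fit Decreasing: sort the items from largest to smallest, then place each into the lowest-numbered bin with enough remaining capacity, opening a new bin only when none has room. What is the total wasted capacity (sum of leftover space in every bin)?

3

Sorted descending: 11, 10, 9, 7, 6, 5, 4, 4, 3, 3, 2, 2, 2, 1.
Put 11 in bin 1; 1 remain.
Put 10 in bin 2; 2 remain.
Put 9 in bin 3; 3 remain.
Put 7 in bin 4; 5 remain.
Put 6 in bin 5; 6 remain.
Put 5 in bin 4; 0 remain.
Put 4 in bin 5; 2 remain.
Put 4 in bin 6; 8 remain.
Put 3 in bin 3; 0 remain.
Put 3 in bin 6; 5 remain.
Put 2 in bin 2; 0 remain.
Put 2 in bin 5; 0 remain.
Put 2 in bin 6; 3 remain.
Put 1 in bin 1; 0 remain.
6 bins × 12 = 72; used 69; unused 3.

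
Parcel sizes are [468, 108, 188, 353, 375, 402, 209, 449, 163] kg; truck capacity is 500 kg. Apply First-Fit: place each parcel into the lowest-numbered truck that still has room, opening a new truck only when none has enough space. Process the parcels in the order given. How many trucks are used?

Put 468 kg in truck 1; 32 kg remain.
Put 108 kg in truck 2; 392 kg remain.
Put 188 kg in truck 2; 204 kg remain.
Put 353 kg in truck 3; 147 kg remain.
Put 375 kg in truck 4; 125 kg remain.
Put 402 kg in truck 5; 98 kg remain.
Put 209 kg in truck 6; 291 kg remain.
Put 449 kg in truck 7; 51 kg remain.
Put 163 kg in truck 2; 41 kg remain.

7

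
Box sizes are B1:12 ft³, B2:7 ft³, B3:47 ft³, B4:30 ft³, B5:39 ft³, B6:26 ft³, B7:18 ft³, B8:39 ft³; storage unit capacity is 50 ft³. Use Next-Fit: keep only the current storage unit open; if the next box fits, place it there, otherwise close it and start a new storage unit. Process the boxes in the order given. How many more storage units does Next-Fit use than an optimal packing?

1

Next-Fit: [12,7] [47] [30] [39] [26,18] [39] → 6 storage units.
Total size 218 ft³; any packing needs at least ⌈218/50⌉ = 5 storage units.
An optimal packing achieves that bound: [47] [39,7] [39] [30,18] [26,12] → 5 storage units.
Excess: 6 − 5 = 1.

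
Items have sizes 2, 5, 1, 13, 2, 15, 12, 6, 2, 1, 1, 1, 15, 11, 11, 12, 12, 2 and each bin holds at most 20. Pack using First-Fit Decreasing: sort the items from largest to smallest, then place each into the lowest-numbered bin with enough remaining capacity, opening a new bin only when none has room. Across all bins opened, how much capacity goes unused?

Sorted descending: 15, 15, 13, 12, 12, 12, 11, 11, 6, 5, 2, 2, 2, 2, 1, 1, 1, 1.
Put 15 in bin 1; 5 remain.
Put 15 in bin 2; 5 remain.
Put 13 in bin 3; 7 remain.
Put 12 in bin 4; 8 remain.
Put 12 in bin 5; 8 remain.
Put 12 in bin 6; 8 remain.
Put 11 in bin 7; 9 remain.
Put 11 in bin 8; 9 remain.
Put 6 in bin 3; 1 remain.
Put 5 in bin 1; 0 remain.
Put 2 in bin 2; 3 remain.
Put 2 in bin 2; 1 remain.
Put 2 in bin 4; 6 remain.
Put 2 in bin 4; 4 remain.
Put 1 in bin 2; 0 remain.
Put 1 in bin 3; 0 remain.
Put 1 in bin 4; 3 remain.
Put 1 in bin 4; 2 remain.
8 bins × 20 = 160; used 124; unused 36.

36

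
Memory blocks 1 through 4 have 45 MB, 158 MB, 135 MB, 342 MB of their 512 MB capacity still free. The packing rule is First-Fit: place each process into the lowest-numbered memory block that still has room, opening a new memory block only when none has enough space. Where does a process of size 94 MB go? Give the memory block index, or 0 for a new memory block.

Memory blocks with room: memory block 2 (158 MB), memory block 3 (135 MB), memory block 4 (342 MB).
The first with room is memory block 2.

2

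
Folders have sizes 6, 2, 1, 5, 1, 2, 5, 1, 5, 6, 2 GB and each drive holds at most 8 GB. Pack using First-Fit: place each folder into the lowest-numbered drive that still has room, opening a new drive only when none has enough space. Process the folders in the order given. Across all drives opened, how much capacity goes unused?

6 GB → drive 1 (remaining 2 GB)
2 GB → drive 1 (remaining 0 GB)
1 GB → drive 2 (remaining 7 GB)
5 GB → drive 2 (remaining 2 GB)
1 GB → drive 2 (remaining 1 GB)
2 GB → drive 3 (remaining 6 GB)
5 GB → drive 3 (remaining 1 GB)
1 GB → drive 2 (remaining 0 GB)
5 GB → drive 4 (remaining 3 GB)
6 GB → drive 5 (remaining 2 GB)
2 GB → drive 4 (remaining 1 GB)
5 drives × 8 GB = 40 GB; used 36 GB; unused 4 GB.

4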